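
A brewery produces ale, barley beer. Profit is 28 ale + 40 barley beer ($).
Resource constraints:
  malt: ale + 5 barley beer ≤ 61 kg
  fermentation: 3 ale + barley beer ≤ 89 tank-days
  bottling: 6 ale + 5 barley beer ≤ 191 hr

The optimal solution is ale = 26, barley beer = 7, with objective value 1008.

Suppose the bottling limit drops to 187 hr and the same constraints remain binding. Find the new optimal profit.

At the optimum: malt uses 61 of 61 (binding); fermentation uses 85 of 89 (slack = 4); bottling uses 191 of 191 (binding).
Slack constraints have shadow price 0 (complementary slackness).
Dual feasibility on the basic columns requires 1·y_malt + 6·y_bottling = 28, 5·y_malt + 5·y_bottling = 40.
This yields shadow prices y_malt = 4, y_bottling = 4.
Δz = y_bottling·Δb = 4 × (-4) = -16, so new z* = 1008 − 16 = 992.

992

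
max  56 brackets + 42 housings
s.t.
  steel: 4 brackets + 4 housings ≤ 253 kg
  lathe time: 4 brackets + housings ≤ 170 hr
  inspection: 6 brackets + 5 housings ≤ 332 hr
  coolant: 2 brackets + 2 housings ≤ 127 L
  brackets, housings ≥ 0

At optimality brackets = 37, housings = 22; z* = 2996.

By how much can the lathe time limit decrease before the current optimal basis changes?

59.5

Binding constraints: lathe time, inspection. The basis is B = [[4,1],[6,5]] with det 14.
Per unit decrease in lathe time, x* moves by d = (-0.3571, 0.4286).
The basis stays optimal until steel becomes binding; allowable decrease = 59.5 hr.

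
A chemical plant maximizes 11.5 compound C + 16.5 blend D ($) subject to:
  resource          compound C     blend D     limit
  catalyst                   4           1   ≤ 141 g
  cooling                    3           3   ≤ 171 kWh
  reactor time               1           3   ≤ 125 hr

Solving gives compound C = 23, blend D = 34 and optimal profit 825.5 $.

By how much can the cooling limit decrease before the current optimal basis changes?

Binding constraints: cooling, reactor time. The basis is B = [[3,3],[1,3]] with det 6.
Per unit decrease in cooling, x* moves by d = (-0.5, 0.1667).
The basis stays optimal until compound C reaches 0; allowable decrease = 46 kWh.

46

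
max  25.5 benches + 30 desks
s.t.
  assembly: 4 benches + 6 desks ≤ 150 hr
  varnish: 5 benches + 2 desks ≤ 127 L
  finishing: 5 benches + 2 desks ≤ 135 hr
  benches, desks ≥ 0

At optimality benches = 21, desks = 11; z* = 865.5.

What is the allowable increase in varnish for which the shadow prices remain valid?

8

Binding constraints: assembly, varnish. The basis is B = [[4,6],[5,2]] with det -22.
Per unit increase in varnish, x* moves by d = (0.2727, -0.1818).
The basis stays optimal until finishing becomes binding; allowable increase = 8 L.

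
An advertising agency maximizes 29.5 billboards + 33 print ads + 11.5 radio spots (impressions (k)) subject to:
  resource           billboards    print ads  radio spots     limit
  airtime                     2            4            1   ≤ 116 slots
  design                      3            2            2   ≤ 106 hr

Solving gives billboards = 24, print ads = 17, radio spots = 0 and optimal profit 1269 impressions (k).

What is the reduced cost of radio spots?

-6.5

At the optimum: airtime uses 116 of 116 (binding); design uses 106 of 106 (binding).
The binding rows give the dual system: 2·y_airtime + 3·y_design = 29.5 and 4·y_airtime + 2·y_design = 33.
Solving: y_airtime = 5, y_design = 6.5.
Reduced cost of radio spots: c₃ − yᵀa₃ = 11.5 − (5·1 + 6.5·2) = 11.5 − 18 = -6.5.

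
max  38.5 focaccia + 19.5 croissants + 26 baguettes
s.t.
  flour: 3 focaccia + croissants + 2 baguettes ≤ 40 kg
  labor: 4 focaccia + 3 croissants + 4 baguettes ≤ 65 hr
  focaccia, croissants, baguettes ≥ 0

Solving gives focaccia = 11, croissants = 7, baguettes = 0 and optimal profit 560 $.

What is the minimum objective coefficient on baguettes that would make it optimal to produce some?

Check each constraint at x*: flour 40/40 (tight); labor 65/65 (tight).
Dual feasibility on the basic columns requires 3·y_flour + 4·y_labor = 38.5, 1·y_flour + 3·y_labor = 19.5.
This yields shadow prices y_flour = 7.5, y_labor = 4.
baguettes enters the basis when its profit ≥ yᵀa₃ = 7.5·2 + 4·4 = 31.

31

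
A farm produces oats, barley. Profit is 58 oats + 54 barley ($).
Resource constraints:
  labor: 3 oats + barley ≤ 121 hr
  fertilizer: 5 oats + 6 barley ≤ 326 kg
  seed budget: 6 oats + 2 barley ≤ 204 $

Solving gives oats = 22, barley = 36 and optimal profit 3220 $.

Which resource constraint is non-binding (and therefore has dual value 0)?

labor

labor: 102/121 (slack 19)
fertilizer: 326/326 (binding)
seed budget: 204/204 (binding)
By complementary slackness, a constraint with positive slack has shadow price 0 → labor.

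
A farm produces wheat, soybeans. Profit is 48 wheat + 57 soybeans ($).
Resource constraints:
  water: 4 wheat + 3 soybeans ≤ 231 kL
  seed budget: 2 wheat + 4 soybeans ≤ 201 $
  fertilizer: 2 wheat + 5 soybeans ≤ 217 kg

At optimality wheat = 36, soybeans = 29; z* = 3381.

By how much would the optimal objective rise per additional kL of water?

At the optimum: water uses 231 of 231 (binding); seed budget uses 188 of 201 (slack = 13); fertilizer uses 217 of 217 (binding).
Since seed budget is not tight, its dual is 0.
From A_Bᵀ y = c: 4·y_water + 2·y_fertilizer = 48; 3·y_water + 5·y_fertilizer = 57.
Solving: y_water = 9, y_fertilizer = 6.
Shadow price of water = 9.

9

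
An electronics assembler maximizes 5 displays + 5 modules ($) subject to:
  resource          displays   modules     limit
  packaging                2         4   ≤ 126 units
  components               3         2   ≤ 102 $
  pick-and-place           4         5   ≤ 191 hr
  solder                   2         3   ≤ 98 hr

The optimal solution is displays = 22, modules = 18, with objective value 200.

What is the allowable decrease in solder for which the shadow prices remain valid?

Binding constraints: components, solder. The basis is B = [[3,2],[2,3]] with det 5.
Per unit decrease in solder, x* moves by d = (0.4, -0.6).
The basis stays optimal until modules reaches 0; allowable decrease = 30 hr.

30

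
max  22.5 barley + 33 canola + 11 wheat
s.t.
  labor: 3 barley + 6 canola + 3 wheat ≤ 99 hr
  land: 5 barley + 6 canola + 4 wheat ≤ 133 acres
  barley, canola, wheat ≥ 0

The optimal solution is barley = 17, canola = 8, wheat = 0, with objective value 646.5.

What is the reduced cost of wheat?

-8.5

At the optimum: labor uses 99 of 99 (binding); land uses 133 of 133 (binding).
The binding rows give the dual system: 3·y_labor + 5·y_land = 22.5 and 6·y_labor + 6·y_land = 33.
This yields shadow prices y_labor = 2.5, y_land = 3.
Reduced cost of wheat: c₃ − yᵀa₃ = 11 − (2.5·3 + 3·4) = 11 − 19.5 = -8.5.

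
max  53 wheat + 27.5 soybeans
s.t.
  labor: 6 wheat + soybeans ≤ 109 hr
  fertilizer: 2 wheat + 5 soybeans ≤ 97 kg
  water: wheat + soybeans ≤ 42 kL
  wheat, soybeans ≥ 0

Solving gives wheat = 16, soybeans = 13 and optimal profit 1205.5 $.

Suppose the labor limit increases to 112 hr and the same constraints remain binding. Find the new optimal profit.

Binding: labor and fertilizer. Non-binding: water (13 unused).
By complementary slackness, y = 0 for the non-binding constraint.
The binding rows give the dual system: 6·y_labor + 2·y_fertilizer = 53 and 1·y_labor + 5·y_fertilizer = 27.5.
→ y_labor = 7.5 and y_fertilizer = 4.
Δz = y_labor·Δb = 7.5 × (3) = 22.5, so new z* = 1205.5 + 22.5 = 1228.

1228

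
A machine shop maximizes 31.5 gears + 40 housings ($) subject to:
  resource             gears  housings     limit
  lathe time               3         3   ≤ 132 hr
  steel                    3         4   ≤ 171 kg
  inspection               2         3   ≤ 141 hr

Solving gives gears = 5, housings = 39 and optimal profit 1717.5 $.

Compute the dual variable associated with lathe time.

2

Binding: lathe time and steel. Non-binding: inspection (14 unused).
Slack constraints have shadow price 0 (complementary slackness).
From A_Bᵀ y = c: 3·y_lathe time + 3·y_steel = 31.5; 3·y_lathe time + 4·y_steel = 40.
Solving: y_lathe time = 2, y_steel = 8.5.
Shadow price of lathe time = 2.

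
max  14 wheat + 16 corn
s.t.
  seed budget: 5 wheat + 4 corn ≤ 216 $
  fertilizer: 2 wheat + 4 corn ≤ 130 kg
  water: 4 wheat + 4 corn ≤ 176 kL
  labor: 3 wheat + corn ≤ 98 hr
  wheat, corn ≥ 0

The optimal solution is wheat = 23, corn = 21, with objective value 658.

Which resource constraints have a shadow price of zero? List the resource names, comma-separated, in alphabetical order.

seed budget: 199/216 (slack 17)
fertilizer: 130/130 (binding)
water: 176/176 (binding)
labor: 90/98 (slack 8)
By complementary slackness, a constraint with positive slack has shadow price 0 → labor, seed budget.

labor, seed budget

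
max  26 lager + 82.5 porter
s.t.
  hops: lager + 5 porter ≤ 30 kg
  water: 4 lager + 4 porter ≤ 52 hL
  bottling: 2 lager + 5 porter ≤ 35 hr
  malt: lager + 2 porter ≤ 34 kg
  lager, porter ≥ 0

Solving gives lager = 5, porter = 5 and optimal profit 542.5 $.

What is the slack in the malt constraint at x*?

malt used = 1·5 + 2·5 = 15; slack = 34 − 15 = 19.

19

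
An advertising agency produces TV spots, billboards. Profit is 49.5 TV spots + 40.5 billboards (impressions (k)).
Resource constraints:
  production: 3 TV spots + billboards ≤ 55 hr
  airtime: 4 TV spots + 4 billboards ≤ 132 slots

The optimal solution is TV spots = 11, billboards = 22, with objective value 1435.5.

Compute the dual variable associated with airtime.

9

Check each constraint at x*: production 55/55 (tight); airtime 132/132 (tight).
Dual feasibility on the basic columns requires 3·y_production + 4·y_airtime = 49.5, 1·y_production + 4·y_airtime = 40.5.
This yields shadow prices y_production = 4.5, y_airtime = 9.
Shadow price of airtime = 9.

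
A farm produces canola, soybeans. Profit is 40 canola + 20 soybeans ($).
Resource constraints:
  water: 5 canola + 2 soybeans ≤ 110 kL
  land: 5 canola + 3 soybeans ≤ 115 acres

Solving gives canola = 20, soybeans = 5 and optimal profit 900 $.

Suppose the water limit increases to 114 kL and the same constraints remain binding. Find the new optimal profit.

916

Both water and land are binding at x*.
From A_Bᵀ y = c: 5·y_water + 5·y_land = 40; 2·y_water + 3·y_land = 20.
This yields shadow prices y_water = 4, y_land = 4.
Δz = y_water·Δb = 4 × (4) = 16, so new z* = 900 + 16 = 916.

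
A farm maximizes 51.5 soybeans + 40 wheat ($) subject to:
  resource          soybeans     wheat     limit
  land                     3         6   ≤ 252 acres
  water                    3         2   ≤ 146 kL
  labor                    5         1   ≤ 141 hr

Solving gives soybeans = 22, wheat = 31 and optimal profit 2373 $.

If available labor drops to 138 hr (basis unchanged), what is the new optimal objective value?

2352

At the optimum: land uses 252 of 252 (binding); water uses 128 of 146 (slack = 18); labor uses 141 of 141 (binding).
Since water is not tight, its dual is 0.
Dual feasibility on the basic columns requires 3·y_land + 5·y_labor = 51.5, 6·y_land + 1·y_labor = 40.
Solving: y_land = 5.5, y_labor = 7.
Δz = y_labor·Δb = 7 × (-3) = -21, so new z* = 2373 − 21 = 2352.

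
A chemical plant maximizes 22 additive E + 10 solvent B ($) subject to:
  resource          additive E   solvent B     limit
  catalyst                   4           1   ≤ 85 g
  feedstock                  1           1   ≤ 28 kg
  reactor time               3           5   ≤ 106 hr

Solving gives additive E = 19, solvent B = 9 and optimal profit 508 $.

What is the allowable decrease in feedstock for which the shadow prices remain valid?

6.75

Binding constraints: catalyst, feedstock. The basis is B = [[4,1],[1,1]] with det 3.
Per unit decrease in feedstock, x* moves by d = (0.3333, -1.3333).
The basis stays optimal until solvent B reaches 0; allowable decrease = 6.75 kg.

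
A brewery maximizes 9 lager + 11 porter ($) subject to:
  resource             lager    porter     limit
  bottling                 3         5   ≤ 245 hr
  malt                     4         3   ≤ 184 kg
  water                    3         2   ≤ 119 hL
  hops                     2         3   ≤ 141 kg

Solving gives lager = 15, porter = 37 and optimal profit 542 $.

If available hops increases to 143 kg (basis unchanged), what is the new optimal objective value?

548

At the optimum: bottling uses 230 of 245 (slack = 15); malt uses 171 of 184 (slack = 13); water uses 119 of 119 (binding); hops uses 141 of 141 (binding).
By complementary slackness, y = 0 for the non-binding constraints.
The binding rows give the dual system: 3·y_water + 2·y_hops = 9 and 2·y_water + 3·y_hops = 11.
This yields shadow prices y_water = 1, y_hops = 3.
Δz = y_hops·Δb = 3 × (2) = 6, so new z* = 542 + 6 = 548.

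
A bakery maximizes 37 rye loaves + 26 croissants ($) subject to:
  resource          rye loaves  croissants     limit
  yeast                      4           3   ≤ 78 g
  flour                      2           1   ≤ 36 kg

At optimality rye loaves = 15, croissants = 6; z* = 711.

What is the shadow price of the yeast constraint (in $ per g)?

7.5

At the optimum: yeast uses 78 of 78 (binding); flour uses 36 of 36 (binding).
From A_Bᵀ y = c: 4·y_yeast + 2·y_flour = 37; 3·y_yeast + 1·y_flour = 26.
This yields shadow prices y_yeast = 7.5, y_flour = 3.5.
Shadow price of yeast = 7.5.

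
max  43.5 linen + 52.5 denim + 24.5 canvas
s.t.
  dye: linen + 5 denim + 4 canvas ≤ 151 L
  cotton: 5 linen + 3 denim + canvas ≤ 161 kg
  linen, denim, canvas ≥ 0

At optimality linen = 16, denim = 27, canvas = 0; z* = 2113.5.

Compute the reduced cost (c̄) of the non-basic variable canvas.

-7

At the optimum: dye uses 151 of 151 (binding); cotton uses 161 of 161 (binding).
Dual feasibility on the basic columns requires 1·y_dye + 5·y_cotton = 43.5, 5·y_dye + 3·y_cotton = 52.5.
→ y_dye = 6 and y_cotton = 7.5.
Reduced cost of canvas: c₃ − yᵀa₃ = 24.5 − (6·4 + 7.5·1) = 24.5 − 31.5 = -7.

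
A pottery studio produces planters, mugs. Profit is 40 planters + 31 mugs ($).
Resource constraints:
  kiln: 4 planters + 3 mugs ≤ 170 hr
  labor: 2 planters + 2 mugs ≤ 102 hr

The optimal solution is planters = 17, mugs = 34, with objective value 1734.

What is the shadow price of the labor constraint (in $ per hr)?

2

Both kiln and labor are binding at x*.
The binding rows give the dual system: 4·y_kiln + 2·y_labor = 40 and 3·y_kiln + 2·y_labor = 31.
This yields shadow prices y_kiln = 9, y_labor = 2.
Shadow price of labor = 2.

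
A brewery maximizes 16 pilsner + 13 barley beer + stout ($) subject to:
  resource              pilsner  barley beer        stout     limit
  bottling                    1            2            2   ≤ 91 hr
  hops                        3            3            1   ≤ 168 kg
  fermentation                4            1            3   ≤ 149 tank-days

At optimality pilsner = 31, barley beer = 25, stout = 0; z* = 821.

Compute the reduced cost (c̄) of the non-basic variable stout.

At the optimum: bottling uses 81 of 91 (slack = 10); hops uses 168 of 168 (binding); fermentation uses 149 of 149 (binding).
Since bottling is not tight, its dual is 0.
From A_Bᵀ y = c: 3·y_hops + 4·y_fermentation = 16; 3·y_hops + 1·y_fermentation = 13.
This yields shadow prices y_hops = 4, y_fermentation = 1.
Reduced cost of stout: c₃ − yᵀa₃ = 1 − (4·1 + 1·3) = 1 − 7 = -6.

-6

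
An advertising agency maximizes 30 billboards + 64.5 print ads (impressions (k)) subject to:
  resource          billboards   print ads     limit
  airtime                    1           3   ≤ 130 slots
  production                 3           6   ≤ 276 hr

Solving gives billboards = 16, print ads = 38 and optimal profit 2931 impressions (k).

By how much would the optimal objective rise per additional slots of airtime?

Both airtime and production are binding at x*.
From A_Bᵀ y = c: 1·y_airtime + 3·y_production = 30; 3·y_airtime + 6·y_production = 64.5.
→ y_airtime = 4.5 and y_production = 8.5.
Shadow price of airtime = 4.5.

4.5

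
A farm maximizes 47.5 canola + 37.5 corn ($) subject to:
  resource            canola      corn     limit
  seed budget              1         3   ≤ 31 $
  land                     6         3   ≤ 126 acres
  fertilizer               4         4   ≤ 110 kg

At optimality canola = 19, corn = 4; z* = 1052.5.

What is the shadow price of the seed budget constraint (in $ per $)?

At the optimum: seed budget uses 31 of 31 (binding); land uses 126 of 126 (binding); fertilizer uses 92 of 110 (slack = 18).
By complementary slackness, y = 0 for the non-binding constraint.
The binding rows give the dual system: 1·y_seed budget + 6·y_land = 47.5 and 3·y_seed budget + 3·y_land = 37.5.
→ y_seed budget = 5.5 and y_land = 7.
Shadow price of seed budget = 5.5.

5.5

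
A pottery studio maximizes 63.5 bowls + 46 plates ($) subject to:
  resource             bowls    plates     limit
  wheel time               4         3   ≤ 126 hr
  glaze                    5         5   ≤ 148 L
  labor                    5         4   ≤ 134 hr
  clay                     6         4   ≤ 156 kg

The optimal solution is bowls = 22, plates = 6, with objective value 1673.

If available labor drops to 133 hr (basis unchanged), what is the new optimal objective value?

Binding: labor and clay. Non-binding: wheel time (20 unused), glaze (8 unused).
Slack constraints have shadow price 0 (complementary slackness).
The binding rows give the dual system: 5·y_labor + 6·y_clay = 63.5 and 4·y_labor + 4·y_clay = 46.
This yields shadow prices y_labor = 5.5, y_clay = 6.
Δz = y_labor·Δb = 5.5 × (-1) = -5.5, so new z* = 1673 − 5.5 = 1667.5.

1667.5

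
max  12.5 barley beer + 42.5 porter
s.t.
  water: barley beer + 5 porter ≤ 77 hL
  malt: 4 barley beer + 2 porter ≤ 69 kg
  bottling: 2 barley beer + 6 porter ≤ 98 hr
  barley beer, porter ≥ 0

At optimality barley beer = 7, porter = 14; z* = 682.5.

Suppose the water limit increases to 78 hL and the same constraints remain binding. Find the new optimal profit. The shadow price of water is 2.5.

685

Δb = 1, so new z* = 682.5 + (2.5)·(1) = 682.5 + 2.5 = 685.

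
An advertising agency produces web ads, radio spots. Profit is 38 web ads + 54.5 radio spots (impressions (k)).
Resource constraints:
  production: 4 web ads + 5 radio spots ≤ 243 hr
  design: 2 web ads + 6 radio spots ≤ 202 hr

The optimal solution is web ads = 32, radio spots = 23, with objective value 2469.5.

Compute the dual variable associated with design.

2

At the optimum: production uses 243 of 243 (binding); design uses 202 of 202 (binding).
Dual feasibility on the basic columns requires 4·y_production + 2·y_design = 38, 5·y_production + 6·y_design = 54.5.
→ y_production = 8.5 and y_design = 2.
Shadow price of design = 2.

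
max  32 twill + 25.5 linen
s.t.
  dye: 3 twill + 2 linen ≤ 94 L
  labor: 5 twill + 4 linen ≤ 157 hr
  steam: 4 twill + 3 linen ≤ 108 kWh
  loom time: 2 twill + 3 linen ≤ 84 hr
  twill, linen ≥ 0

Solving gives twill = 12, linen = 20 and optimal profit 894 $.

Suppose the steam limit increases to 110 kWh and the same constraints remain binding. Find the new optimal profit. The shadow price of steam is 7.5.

909

Δb = 2, so new z* = 894 + (7.5)·(2) = 894 + 15 = 909.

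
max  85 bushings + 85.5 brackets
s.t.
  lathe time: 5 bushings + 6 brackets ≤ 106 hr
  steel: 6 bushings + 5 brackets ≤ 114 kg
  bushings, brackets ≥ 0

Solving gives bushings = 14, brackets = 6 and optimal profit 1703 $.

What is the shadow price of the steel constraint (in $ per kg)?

7.5

At the optimum: lathe time uses 106 of 106 (binding); steel uses 114 of 114 (binding).
From A_Bᵀ y = c: 5·y_lathe time + 6·y_steel = 85; 6·y_lathe time + 5·y_steel = 85.5.
Solving: y_lathe time = 8, y_steel = 7.5.
Shadow price of steel = 7.5.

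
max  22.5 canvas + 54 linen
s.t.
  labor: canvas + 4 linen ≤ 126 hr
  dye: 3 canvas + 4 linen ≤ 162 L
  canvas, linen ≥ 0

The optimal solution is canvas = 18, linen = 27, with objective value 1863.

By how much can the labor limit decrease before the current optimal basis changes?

72

Binding constraints: labor, dye. The basis is B = [[1,4],[3,4]] with det -8.
Per unit decrease in labor, x* moves by d = (0.5, -0.375).
The basis stays optimal until linen reaches 0; allowable decrease = 72 hr.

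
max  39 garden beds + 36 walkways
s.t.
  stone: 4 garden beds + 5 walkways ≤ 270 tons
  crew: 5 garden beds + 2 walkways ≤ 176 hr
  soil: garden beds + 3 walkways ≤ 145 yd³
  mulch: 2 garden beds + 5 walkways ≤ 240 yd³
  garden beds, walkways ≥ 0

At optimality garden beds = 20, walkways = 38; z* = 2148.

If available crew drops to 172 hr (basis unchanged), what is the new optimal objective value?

At the optimum: stone uses 270 of 270 (binding); crew uses 176 of 176 (binding); soil uses 134 of 145 (slack = 11); mulch uses 230 of 240 (slack = 10).
Since soil, mulch are not tight, their duals are 0.
Dual feasibility on the basic columns requires 4·y_stone + 5·y_crew = 39, 5·y_stone + 2·y_crew = 36.
→ y_stone = 6 and y_crew = 3.
Δz = y_crew·Δb = 3 × (-4) = -12, so new z* = 2148 − 12 = 2136.

2136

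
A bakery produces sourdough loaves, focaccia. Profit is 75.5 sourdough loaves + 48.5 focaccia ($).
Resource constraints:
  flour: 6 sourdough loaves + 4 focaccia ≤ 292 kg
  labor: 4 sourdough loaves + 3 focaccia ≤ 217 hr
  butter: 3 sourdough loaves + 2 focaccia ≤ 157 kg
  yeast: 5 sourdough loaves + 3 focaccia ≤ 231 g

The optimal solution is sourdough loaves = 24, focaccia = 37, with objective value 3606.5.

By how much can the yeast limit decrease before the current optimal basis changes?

Binding constraints: flour, yeast. The basis is B = [[6,4],[5,3]] with det -2.
Per unit decrease in yeast, x* moves by d = (-2, 3).
The basis stays optimal until labor becomes binding; allowable decrease = 10 g.

10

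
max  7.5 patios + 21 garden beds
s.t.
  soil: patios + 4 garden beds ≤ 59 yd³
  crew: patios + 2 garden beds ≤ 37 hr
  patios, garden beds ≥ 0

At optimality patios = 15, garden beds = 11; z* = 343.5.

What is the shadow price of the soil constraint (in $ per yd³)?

3

Check each constraint at x*: soil 59/59 (tight); crew 37/37 (tight).
The binding rows give the dual system: 1·y_soil + 1·y_crew = 7.5 and 4·y_soil + 2·y_crew = 21.
→ y_soil = 3 and y_crew = 4.5.
Shadow price of soil = 3.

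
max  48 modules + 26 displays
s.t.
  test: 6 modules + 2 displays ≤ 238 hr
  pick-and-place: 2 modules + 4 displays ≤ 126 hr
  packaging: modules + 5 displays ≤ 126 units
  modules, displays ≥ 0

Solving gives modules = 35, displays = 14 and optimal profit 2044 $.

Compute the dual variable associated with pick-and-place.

3

At the optimum: test uses 238 of 238 (binding); pick-and-place uses 126 of 126 (binding); packaging uses 105 of 126 (slack = 21).
By complementary slackness, y = 0 for the non-binding constraint.
From A_Bᵀ y = c: 6·y_test + 2·y_pick-and-place = 48; 2·y_test + 4·y_pick-and-place = 26.
This yields shadow prices y_test = 7, y_pick-and-place = 3.
Shadow price of pick-and-place = 3.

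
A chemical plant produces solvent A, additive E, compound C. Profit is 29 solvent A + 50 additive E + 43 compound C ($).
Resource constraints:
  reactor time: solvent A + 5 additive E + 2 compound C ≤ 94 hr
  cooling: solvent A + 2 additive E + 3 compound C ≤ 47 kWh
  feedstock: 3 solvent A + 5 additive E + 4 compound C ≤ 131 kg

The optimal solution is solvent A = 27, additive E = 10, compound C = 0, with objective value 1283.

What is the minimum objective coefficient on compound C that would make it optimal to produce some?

47

Binding: cooling and feedstock. Non-binding: reactor time (17 unused).
Since reactor time is not tight, its dual is 0.
Dual feasibility on the basic columns requires 1·y_cooling + 3·y_feedstock = 29, 2·y_cooling + 5·y_feedstock = 50.
This yields shadow prices y_cooling = 5, y_feedstock = 8.
compound C enters the basis when its profit ≥ yᵀa₃ = 5·3 + 8·4 = 47.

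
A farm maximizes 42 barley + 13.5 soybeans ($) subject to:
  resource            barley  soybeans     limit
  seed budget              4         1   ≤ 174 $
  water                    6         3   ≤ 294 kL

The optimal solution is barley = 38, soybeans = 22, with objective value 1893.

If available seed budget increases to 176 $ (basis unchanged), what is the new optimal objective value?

Both seed budget and water are binding at x*.
The binding rows give the dual system: 4·y_seed budget + 6·y_water = 42 and 1·y_seed budget + 3·y_water = 13.5.
Solving: y_seed budget = 7.5, y_water = 2.
Δz = y_seed budget·Δb = 7.5 × (2) = 15, so new z* = 1893 + 15 = 1908.

1908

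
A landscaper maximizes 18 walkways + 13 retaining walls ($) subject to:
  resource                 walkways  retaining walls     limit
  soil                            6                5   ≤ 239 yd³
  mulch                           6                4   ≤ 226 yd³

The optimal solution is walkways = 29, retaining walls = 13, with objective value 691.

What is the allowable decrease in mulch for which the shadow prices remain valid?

34.8

Binding constraints: soil, mulch. The basis is B = [[6,5],[6,4]] with det -6.
Per unit decrease in mulch, x* moves by d = (-0.8333, 1).
The basis stays optimal until walkways reaches 0; allowable decrease = 34.8 yd³.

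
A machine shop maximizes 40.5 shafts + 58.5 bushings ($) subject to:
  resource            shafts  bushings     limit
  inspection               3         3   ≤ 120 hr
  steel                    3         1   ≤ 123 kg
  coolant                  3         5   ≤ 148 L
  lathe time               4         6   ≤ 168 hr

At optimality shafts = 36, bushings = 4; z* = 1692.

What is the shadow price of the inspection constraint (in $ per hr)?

At the optimum: inspection uses 120 of 120 (binding); steel uses 112 of 123 (slack = 11); coolant uses 128 of 148 (slack = 20); lathe time uses 168 of 168 (binding).
By complementary slackness, y = 0 for the non-binding constraints.
The binding rows give the dual system: 3·y_inspection + 4·y_lathe time = 40.5 and 3·y_inspection + 6·y_lathe time = 58.5.
→ y_inspection = 1.5 and y_lathe time = 9.
Shadow price of inspection = 1.5.

1.5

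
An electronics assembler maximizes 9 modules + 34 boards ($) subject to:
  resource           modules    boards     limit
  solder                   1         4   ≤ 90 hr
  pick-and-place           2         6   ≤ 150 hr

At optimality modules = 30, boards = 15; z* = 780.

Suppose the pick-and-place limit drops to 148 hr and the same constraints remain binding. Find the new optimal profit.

Both solder and pick-and-place are binding at x*.
The binding rows give the dual system: 1·y_solder + 2·y_pick-and-place = 9 and 4·y_solder + 6·y_pick-and-place = 34.
→ y_solder = 7 and y_pick-and-place = 1.
Δz = y_pick-and-place·Δb = 1 × (-2) = -2, so new z* = 780 − 2 = 778.

778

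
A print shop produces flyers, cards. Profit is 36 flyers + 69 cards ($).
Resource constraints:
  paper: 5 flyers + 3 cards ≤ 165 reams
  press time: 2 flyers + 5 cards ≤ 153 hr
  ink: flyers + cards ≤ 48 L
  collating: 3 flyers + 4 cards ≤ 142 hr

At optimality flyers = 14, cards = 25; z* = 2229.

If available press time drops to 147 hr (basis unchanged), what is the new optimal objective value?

At the optimum: paper uses 145 of 165 (slack = 20); press time uses 153 of 153 (binding); ink uses 39 of 48 (slack = 9); collating uses 142 of 142 (binding).
Since paper, ink are not tight, their duals are 0.
From A_Bᵀ y = c: 2·y_press time + 3·y_collating = 36; 5·y_press time + 4·y_collating = 69.
This yields shadow prices y_press time = 9, y_collating = 6.
Δz = y_press time·Δb = 9 × (-6) = -54, so new z* = 2229 − 54 = 2175.

2175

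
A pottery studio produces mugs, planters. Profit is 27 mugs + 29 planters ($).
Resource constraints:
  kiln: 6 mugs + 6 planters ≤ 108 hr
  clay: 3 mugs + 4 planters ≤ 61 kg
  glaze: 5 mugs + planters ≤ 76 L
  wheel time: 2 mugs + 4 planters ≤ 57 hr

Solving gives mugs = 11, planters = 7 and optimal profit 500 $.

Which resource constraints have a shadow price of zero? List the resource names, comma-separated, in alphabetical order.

glaze, wheel time

kiln: 108/108 (binding)
clay: 61/61 (binding)
glaze: 62/76 (slack 14)
wheel time: 50/57 (slack 7)
By complementary slackness, a constraint with positive slack has shadow price 0 → glaze, wheel time.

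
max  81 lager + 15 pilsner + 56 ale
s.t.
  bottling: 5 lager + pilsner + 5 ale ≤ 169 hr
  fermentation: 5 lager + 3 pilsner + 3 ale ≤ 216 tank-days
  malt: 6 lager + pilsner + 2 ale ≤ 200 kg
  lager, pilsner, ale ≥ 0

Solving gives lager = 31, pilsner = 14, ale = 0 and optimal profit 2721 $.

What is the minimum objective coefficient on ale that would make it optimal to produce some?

57

At the optimum: bottling uses 169 of 169 (binding); fermentation uses 197 of 216 (slack = 19); malt uses 200 of 200 (binding).
Slack constraints have shadow price 0 (complementary slackness).
The binding rows give the dual system: 5·y_bottling + 6·y_malt = 81 and 1·y_bottling + 1·y_malt = 15.
→ y_bottling = 9 and y_malt = 6.
ale enters the basis when its profit ≥ yᵀa₃ = 9·5 + 6·2 = 57.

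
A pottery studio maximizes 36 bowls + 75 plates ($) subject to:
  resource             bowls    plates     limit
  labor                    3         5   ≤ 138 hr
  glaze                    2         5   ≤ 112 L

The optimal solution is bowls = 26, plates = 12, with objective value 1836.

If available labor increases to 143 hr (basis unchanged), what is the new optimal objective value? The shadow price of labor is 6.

1866

Δb = 5, so new z* = 1836 + (6)·(5) = 1836 + 30 = 1866.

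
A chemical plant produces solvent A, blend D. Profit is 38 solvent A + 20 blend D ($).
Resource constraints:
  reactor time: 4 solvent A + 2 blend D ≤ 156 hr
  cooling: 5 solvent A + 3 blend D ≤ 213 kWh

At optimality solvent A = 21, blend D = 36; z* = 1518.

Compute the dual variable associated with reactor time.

Both reactor time and cooling are binding at x*.
The binding rows give the dual system: 4·y_reactor time + 5·y_cooling = 38 and 2·y_reactor time + 3·y_cooling = 20.
This yields shadow prices y_reactor time = 7, y_cooling = 2.
Shadow price of reactor time = 7.

7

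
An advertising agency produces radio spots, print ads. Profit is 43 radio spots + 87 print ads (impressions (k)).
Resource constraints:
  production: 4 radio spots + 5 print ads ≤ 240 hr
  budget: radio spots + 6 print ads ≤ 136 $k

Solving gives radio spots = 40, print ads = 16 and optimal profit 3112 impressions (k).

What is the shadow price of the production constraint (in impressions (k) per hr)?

9

Both production and budget are binding at x*.
From A_Bᵀ y = c: 4·y_production + 1·y_budget = 43; 5·y_production + 6·y_budget = 87.
This yields shadow prices y_production = 9, y_budget = 7.
Shadow price of production = 9.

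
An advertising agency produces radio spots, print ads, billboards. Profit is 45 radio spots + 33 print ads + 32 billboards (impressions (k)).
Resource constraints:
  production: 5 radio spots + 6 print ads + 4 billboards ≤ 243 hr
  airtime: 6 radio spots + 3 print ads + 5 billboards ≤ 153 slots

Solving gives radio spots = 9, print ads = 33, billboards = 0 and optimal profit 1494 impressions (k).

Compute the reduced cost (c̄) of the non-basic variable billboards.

-5

Check each constraint at x*: production 243/243 (tight); airtime 153/153 (tight).
The binding rows give the dual system: 5·y_production + 6·y_airtime = 45 and 6·y_production + 3·y_airtime = 33.
→ y_production = 3 and y_airtime = 5.
Reduced cost of billboards: c₃ − yᵀa₃ = 32 − (3·4 + 5·5) = 32 − 37 = -5.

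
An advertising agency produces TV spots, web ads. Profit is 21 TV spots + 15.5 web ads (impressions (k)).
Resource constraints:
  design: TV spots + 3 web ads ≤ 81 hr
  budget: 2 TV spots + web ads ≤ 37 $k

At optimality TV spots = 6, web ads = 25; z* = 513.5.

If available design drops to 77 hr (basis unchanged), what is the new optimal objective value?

505.5

Both design and budget are binding at x*.
The binding rows give the dual system: 1·y_design + 2·y_budget = 21 and 3·y_design + 1·y_budget = 15.5.
Solving: y_design = 2, y_budget = 9.5.
Δz = y_design·Δb = 2 × (-4) = -8, so new z* = 513.5 − 8 = 505.5.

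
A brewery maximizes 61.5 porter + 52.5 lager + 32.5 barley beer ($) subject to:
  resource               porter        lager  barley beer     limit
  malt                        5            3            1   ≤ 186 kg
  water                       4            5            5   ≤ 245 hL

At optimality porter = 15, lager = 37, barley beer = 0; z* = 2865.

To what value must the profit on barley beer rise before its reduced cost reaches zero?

37.5

Both malt and water are binding at x*.
Dual feasibility on the basic columns requires 5·y_malt + 4·y_water = 61.5, 3·y_malt + 5·y_water = 52.5.
This yields shadow prices y_malt = 7.5, y_water = 6.
barley beer enters the basis when its profit ≥ yᵀa₃ = 7.5·1 + 6·5 = 37.5.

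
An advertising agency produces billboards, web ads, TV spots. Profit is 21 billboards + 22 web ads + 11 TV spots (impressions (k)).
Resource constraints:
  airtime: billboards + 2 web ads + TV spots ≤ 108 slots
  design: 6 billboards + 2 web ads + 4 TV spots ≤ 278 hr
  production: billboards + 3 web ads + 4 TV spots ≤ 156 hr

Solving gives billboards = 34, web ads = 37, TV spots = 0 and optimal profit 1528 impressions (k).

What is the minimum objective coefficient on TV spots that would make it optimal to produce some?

17

Binding: airtime and design. Non-binding: production (11 unused).
By complementary slackness, y = 0 for the non-binding constraint.
From A_Bᵀ y = c: 1·y_airtime + 6·y_design = 21; 2·y_airtime + 2·y_design = 22.
This yields shadow prices y_airtime = 9, y_design = 2.
TV spots enters the basis when its profit ≥ yᵀa₃ = 9·1 + 2·4 = 17.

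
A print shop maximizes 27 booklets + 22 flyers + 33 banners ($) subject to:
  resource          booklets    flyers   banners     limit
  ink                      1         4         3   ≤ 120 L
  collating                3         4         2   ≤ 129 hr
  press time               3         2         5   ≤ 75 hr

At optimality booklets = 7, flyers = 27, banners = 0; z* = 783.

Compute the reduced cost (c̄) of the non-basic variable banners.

-6

Binding: collating and press time. Non-binding: ink (5 unused).
Slack constraints have shadow price 0 (complementary slackness).
Dual feasibility on the basic columns requires 3·y_collating + 3·y_press time = 27, 4·y_collating + 2·y_press time = 22.
→ y_collating = 2 and y_press time = 7.
Reduced cost of banners: c₃ − yᵀa₃ = 33 − (2·2 + 7·5) = 33 − 39 = -6.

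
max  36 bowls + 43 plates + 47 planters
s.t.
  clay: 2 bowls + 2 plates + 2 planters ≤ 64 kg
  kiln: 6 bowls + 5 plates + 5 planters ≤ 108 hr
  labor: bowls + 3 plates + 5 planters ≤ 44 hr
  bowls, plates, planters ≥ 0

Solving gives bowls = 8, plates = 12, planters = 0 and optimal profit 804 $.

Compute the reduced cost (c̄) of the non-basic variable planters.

-8

Binding: kiln and labor. Non-binding: clay (24 unused).
Since clay is not tight, its dual is 0.
From A_Bᵀ y = c: 6·y_kiln + 1·y_labor = 36; 5·y_kiln + 3·y_labor = 43.
Solving: y_kiln = 5, y_labor = 6.
Reduced cost of planters: c₃ − yᵀa₃ = 47 − (5·5 + 6·5) = 47 − 55 = -8.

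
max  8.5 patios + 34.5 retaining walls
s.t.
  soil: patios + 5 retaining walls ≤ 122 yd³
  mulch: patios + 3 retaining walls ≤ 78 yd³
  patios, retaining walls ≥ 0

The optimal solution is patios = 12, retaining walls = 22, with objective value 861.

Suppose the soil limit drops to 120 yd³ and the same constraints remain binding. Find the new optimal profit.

At the optimum: soil uses 122 of 122 (binding); mulch uses 78 of 78 (binding).
The binding rows give the dual system: 1·y_soil + 1·y_mulch = 8.5 and 5·y_soil + 3·y_mulch = 34.5.
→ y_soil = 4.5 and y_mulch = 4.
Δz = y_soil·Δb = 4.5 × (-2) = -9, so new z* = 861 − 9 = 852.

852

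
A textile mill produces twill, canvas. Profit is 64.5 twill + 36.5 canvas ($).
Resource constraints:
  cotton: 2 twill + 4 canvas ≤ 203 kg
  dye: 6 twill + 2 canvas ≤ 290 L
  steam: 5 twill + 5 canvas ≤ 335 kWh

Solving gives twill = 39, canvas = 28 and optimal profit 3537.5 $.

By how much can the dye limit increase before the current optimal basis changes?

Binding constraints: dye, steam. The basis is B = [[6,2],[5,5]] with det 20.
Per unit increase in dye, x* moves by d = (0.25, -0.25).
The basis stays optimal until canvas reaches 0; allowable increase = 112 L.

112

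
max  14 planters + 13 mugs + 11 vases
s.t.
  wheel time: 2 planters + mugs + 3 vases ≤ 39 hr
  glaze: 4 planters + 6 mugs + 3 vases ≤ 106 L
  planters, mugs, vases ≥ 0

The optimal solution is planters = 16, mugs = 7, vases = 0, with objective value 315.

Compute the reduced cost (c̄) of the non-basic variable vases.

At the optimum: wheel time uses 39 of 39 (binding); glaze uses 106 of 106 (binding).
The binding rows give the dual system: 2·y_wheel time + 4·y_glaze = 14 and 1·y_wheel time + 6·y_glaze = 13.
→ y_wheel time = 4 and y_glaze = 1.5.
Reduced cost of vases: c₃ − yᵀa₃ = 11 − (4·3 + 1.5·3) = 11 − 16.5 = -5.5.

-5.5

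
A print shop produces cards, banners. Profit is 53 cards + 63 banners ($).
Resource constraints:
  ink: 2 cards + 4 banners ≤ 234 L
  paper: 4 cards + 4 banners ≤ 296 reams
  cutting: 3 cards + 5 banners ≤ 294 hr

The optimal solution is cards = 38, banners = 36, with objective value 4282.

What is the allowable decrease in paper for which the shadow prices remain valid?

Binding constraints: paper, cutting. The basis is B = [[4,4],[3,5]] with det 8.
Per unit decrease in paper, x* moves by d = (-0.625, 0.375).
The basis stays optimal until ink becomes binding; allowable decrease = 56 reams.

56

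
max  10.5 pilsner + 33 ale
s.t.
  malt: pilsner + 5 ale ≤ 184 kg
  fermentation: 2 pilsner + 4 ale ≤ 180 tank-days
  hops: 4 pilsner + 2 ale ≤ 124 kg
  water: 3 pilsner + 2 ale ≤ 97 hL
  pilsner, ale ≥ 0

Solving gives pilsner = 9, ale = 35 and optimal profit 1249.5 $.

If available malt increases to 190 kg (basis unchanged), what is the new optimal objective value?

Binding: malt and water. Non-binding: fermentation (22 unused), hops (18 unused).
Slack constraints have shadow price 0 (complementary slackness).
Dual feasibility on the basic columns requires 1·y_malt + 3·y_water = 10.5, 5·y_malt + 2·y_water = 33.
→ y_malt = 6 and y_water = 1.5.
Δz = y_malt·Δb = 6 × (6) = 36, so new z* = 1249.5 + 36 = 1285.5.

1285.5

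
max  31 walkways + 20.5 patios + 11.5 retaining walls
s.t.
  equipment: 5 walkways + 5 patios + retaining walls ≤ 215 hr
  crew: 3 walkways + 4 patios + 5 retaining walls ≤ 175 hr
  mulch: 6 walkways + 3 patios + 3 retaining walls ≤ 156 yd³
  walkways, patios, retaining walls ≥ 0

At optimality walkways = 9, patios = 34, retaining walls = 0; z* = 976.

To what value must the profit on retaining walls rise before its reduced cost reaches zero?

12.5

At the optimum: equipment uses 215 of 215 (binding); crew uses 163 of 175 (slack = 12); mulch uses 156 of 156 (binding).
By complementary slackness, y = 0 for the non-binding constraint.
From A_Bᵀ y = c: 5·y_equipment + 6·y_mulch = 31; 5·y_equipment + 3·y_mulch = 20.5.
→ y_equipment = 2 and y_mulch = 3.5.
retaining walls enters the basis when its profit ≥ yᵀa₃ = 2·1 + 3.5·3 = 12.5.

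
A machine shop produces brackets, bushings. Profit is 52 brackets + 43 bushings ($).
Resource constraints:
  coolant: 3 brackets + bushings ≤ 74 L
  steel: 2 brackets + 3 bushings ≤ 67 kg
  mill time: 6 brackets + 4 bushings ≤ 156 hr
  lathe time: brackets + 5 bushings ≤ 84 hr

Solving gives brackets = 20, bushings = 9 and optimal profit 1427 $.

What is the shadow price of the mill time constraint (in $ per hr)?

Binding: steel and mill time. Non-binding: coolant (5 unused), lathe time (19 unused).
By complementary slackness, y = 0 for the non-binding constraints.
From A_Bᵀ y = c: 2·y_steel + 6·y_mill time = 52; 3·y_steel + 4·y_mill time = 43.
Solving: y_steel = 5, y_mill time = 7.
Shadow price of mill time = 7.

7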